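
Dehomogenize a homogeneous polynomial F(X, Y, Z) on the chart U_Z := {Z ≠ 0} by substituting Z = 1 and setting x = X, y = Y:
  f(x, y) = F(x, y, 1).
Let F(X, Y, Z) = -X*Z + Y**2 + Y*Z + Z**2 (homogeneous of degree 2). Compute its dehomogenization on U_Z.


f(x, y) = -x + y**2 + y + 1

On U_Z we set Z = 1. Each monomial c·X^i·Y^j·Z^k in F becomes c·x^i·y^j·1^k = c·x^i·y^j.
Substituting Z = 1: F(X, Y, 1) = -x + y**2 + y + 1.
Note: deg(f) ≤ deg(F) = 2; strict inequality happens when F is divisible by Z (lost terms).


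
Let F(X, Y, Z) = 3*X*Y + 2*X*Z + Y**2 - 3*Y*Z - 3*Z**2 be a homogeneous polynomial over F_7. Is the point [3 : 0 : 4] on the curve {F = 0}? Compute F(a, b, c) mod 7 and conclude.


F(3,0,4) ≡ 4 (mod 7); P is NOT on the curve.

Evaluate F(3, 0, 4) term-by-term (mod 7).
  3*X*Y ↦ 3·3·0·1 = 0
  2*X*Z ↦ 2·3·1·4 = 24
  Y**2 ↦ 1·1·0·1 = 0
  -3*Y*Z ↦ -3·1·0·4 = 0
  -3*Z**2 ↦ -3·1·1·16 = -48
Sum: F(3, 0, 4) = (0) + (24) + (0) + (0) + (-48) = -24.
Reducing mod 7: -24 ≡ 4 (mod 7).
Since F(a, b, c) ≡ 4 ≠ 0 (mod 7), P does NOT lie on the curve.


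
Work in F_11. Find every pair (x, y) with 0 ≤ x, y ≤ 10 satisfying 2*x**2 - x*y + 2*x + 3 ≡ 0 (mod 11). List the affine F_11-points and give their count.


Affine F_11-points: {(1, 7), (2, 2), (3, 9), (4, 8), (5, 6), (6, 9), (7, 7), (8, 6), (9, 2), (10, 8)}; count = 10.

For each of the 121 pairs (x, y) ∈ F_11², evaluate f(x, y) mod 11. Record the zeros.
  x = 0: [0↦3, 1↦3, 2↦3, 3↦3, 4↦3, 5↦3, 6↦3, 7↦3, 8↦3, 9↦3, 10↦3]  zeros at y ∈ ∅
  x = 1: [0↦7, 1↦6, 2↦5, 3↦4, 4↦3, 5↦2, 6↦1, 7↦0, 8↦10, 9↦9, 10↦8]  zeros at y ∈ {7}
  x = 2: [0↦4, 1↦2, 2↦0, 3↦9, 4↦7, 5↦5, 6↦3, 7↦1, 8↦10, 9↦8, 10↦6]  zeros at y ∈ {2}
  x = 3: [0↦5, 1↦2, 2↦10, 3↦7, 4↦4, 5↦1, 6↦9, 7↦6, 8↦3, 9↦0, 10↦8]  zeros at y ∈ {9}
  x = 4: [0↦10, 1↦6, 2↦2, 3↦9, 4↦5, 5↦1, 6↦8, 7↦4, 8↦0, 9↦7, 10↦3]  zeros at y ∈ {8}
  x = 5: [0↦8, 1↦3, 2↦9, 3↦4, 4↦10, 5↦5, 6↦0, 7↦6, 8↦1, 9↦7, 10↦2]  zeros at y ∈ {6}
  x = 6: [0↦10, 1↦4, 2↦9, 3↦3, 4↦8, 5↦2, 6↦7, 7↦1, 8↦6, 9↦0, 10↦5]  zeros at y ∈ {9}
  x = 7: [0↦5, 1↦9, 2↦2, 3↦6, 4↦10, 5↦3, 6↦7, 7↦0, 8↦4, 9↦8, 10↦1]  zeros at y ∈ {7}
  x = 8: [0↦4, 1↦7, 2↦10, 3↦2, 4↦5, 5↦8, 6↦0, 7↦3, 8↦6, 9↦9, 10↦1]  zeros at y ∈ {6}
  x = 9: [0↦7, 1↦9, 2↦0, 3↦2, 4↦4, 5↦6, 6↦8, 7↦10, 8↦1, 9↦3, 10↦5]  zeros at y ∈ {2}
  x = 10: [0↦3, 1↦4, 2↦5, 3↦6, 4↦7, 5↦8, 6↦9, 7↦10, 8↦0, 9↦1, 10↦2]  zeros at y ∈ {8}
Collecting zeros: affine points = {(1, 7), (2, 2), (3, 9), (4, 8), (5, 6), (6, 9), (7, 7), (8, 6), (9, 2), (10, 8)}.
Total count |C(F_11)_aff| = 10.


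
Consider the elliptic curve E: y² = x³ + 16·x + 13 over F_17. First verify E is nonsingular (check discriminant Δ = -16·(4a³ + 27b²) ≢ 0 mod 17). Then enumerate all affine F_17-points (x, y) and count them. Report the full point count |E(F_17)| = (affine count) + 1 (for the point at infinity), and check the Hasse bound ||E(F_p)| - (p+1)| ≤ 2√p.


Affine points = {(0, 8), (0, 9), (1, 8), (1, 9), (2, 6), (2, 11), (6, 6), (6, 11), (7, 3), (7, 14), (9, 6), (9, 11), (10, 0), (13, 2), (13, 15), (16, 8), (16, 9)}; affine count = 17; |E(F_17)| = 18.

Discriminant check: Δ ∝ 4a³ + 27b² = 4·16³ + 27·13² = 4·4096 + 27·169 ≡ 3 (mod 17). Nonzero ⇒ E is nonsingular.
For each x ∈ F_17, compute rhs = x³ + 16·x + 13 mod 17, then count y ∈ F_17 with y² ≡ rhs.
  x = 0: rhs = 13, matching y values: 8, 9 (2 points).
  x = 1: rhs = 13, matching y values: 8, 9 (2 points).
  x = 2: rhs = 2, matching y values: 6, 11 (2 points).
  x = 3: rhs = 3, matching y values: none (0 points).
  x = 4: rhs = 5, matching y values: none (0 points).
  x = 5: rhs = 14, matching y values: none (0 points).
  x = 6: rhs = 2, matching y values: 6, 11 (2 points).
  x = 7: rhs = 9, matching y values: 3, 14 (2 points).
  x = 8: rhs = 7, matching y values: none (0 points).
  x = 9: rhs = 2, matching y values: 6, 11 (2 points).
  x = 10: rhs = 0, matching y values: 0 (1 points).
  x = 11: rhs = 7, matching y values: none (0 points).
  x = 12: rhs = 12, matching y values: none (0 points).
  x = 13: rhs = 4, matching y values: 2, 15 (2 points).
  x = 14: rhs = 6, matching y values: none (0 points).
  x = 15: rhs = 7, matching y values: none (0 points).
  x = 16: rhs = 13, matching y values: 8, 9 (2 points).
Total affine count: 17.
Full point count |E(F_17)| = 17 + 1 = 18.
Hasse bound: |18 − (17+1)| = |0| = 0 ≤ 2√17 ≈ 8.2462 ✓.


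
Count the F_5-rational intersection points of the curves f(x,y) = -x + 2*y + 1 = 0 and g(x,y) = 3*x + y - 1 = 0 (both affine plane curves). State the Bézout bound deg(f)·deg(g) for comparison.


Common zeros: {(4, 4)}; count = 1; Bézout bound = 1.

deg(f) = 1, deg(g) = 1, so Bézout bound = 1.
Scan x ∈ F_5. For each x, list the y ∈ F_5 with f(x, y) ≡ 0 and those with g(x, y) ≡ 0 (mod 5); the common zeros in that column are the intersection.
  x = 0: f ≡ 0 at y ∈ {2}; g ≡ 0 at y ∈ {1}; common: ∅.
  x = 1: f ≡ 0 at y ∈ {0}; g ≡ 0 at y ∈ {3}; common: ∅.
  x = 2: f ≡ 0 at y ∈ {3}; g ≡ 0 at y ∈ {0}; common: ∅.
  x = 3: f ≡ 0 at y ∈ {1}; g ≡ 0 at y ∈ {2}; common: ∅.
  x = 4: f ≡ 0 at y ∈ {4}; g ≡ 0 at y ∈ {4}; common: {4}.
Collecting: common zeros = {(4, 4)}, so the count is 1.
Comparison with the Bézout bound: 1 ≤ 1 = deg(f)·deg(g), as expected for curves with no common component (the bound is attained).


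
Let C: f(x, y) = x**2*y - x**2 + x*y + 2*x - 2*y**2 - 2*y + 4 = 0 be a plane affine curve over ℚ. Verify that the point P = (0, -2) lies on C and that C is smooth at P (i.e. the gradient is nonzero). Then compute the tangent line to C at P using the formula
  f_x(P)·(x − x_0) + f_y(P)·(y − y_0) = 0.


Tangent line at P: 6*y + 12 = 0.

Step 1: f(0, -2) = 0, so P lies on C.
Step 2: partial derivatives
  f_x(x, y) = 2*x*y - 2*x + y + 2, f_y(x, y) = x**2 + x - 4*y - 2.
  f_x(P) = 0, f_y(P) = 6 (gradient nonzero, so P is smooth).
Step 3: tangent line at P: 0·(x − 0) + 6·(y − -2) = 0.
Expanding: 6*y + 12 = 0.


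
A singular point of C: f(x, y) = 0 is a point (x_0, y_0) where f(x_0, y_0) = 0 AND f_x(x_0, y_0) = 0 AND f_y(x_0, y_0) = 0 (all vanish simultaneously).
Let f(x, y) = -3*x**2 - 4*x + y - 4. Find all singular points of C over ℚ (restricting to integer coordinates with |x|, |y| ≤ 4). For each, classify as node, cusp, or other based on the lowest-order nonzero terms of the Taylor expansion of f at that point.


No singular points in the scanned grid; C is smooth there.

Compute partial derivatives:
  f_x = -6*x - 4.
  f_y = 1.
f_y = 1 is a nonzero constant, so f_y never vanishes: no point (x, y) can satisfy f = f_x = f_y = 0. In particular no (x, y) ∈ {−4, ..., 4}² is singular; the curve is smooth.


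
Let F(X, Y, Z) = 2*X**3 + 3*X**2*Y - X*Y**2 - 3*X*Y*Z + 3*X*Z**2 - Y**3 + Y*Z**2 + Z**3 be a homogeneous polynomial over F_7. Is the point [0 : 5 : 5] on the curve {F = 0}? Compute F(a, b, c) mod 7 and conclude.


F(0,5,5) ≡ 6 (mod 7); P is NOT on the curve.

Evaluate F(0, 5, 5) term-by-term (mod 7).
  2*X**3 ↦ 2·0·1·1 = 0
  3*X**2*Y ↦ 3·0·5·1 = 0
  -X*Y**2 ↦ -1·0·25·1 = 0
  -3*X*Y*Z ↦ -3·0·5·5 = 0
  3*X*Z**2 ↦ 3·0·1·25 = 0
  -Y**3 ↦ -1·1·125·1 = -125
  Y*Z**2 ↦ 1·1·5·25 = 125
  Z**3 ↦ 1·1·1·125 = 125
Sum: F(0, 5, 5) = (0) + (0) + (0) + (0) + (0) + (-125) + (125) + (125) = 125.
Reducing mod 7: 125 ≡ 6 (mod 7).
Since F(a, b, c) ≡ 6 ≠ 0 (mod 7), P does NOT lie on the curve.


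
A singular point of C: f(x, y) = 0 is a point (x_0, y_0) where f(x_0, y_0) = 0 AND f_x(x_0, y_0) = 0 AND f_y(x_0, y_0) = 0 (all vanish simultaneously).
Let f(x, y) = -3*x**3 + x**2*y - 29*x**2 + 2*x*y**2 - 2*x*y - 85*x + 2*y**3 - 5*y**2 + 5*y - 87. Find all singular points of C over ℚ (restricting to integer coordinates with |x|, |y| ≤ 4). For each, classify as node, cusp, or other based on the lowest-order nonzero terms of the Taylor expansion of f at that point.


Singular points: {(-3, 2)}; classification: cusp.

Compute partial derivatives:
  f_x = -9*x**2 + 2*x*y - 58*x + 2*y**2 - 2*y - 85.
  f_y = x**2 + 4*x*y - 2*x + 6*y**2 - 10*y + 5.
Scan x_0 ∈ {−4, ..., 4}. For each x_0, f_y(x_0, y) is a polynomial in y; find its integer roots y ∈ {−4, ..., 4}, then test f_x and f at those candidates.
  x = -4: f_y(-4, y) = 6*y**2 - 26*y + 29; no integer root y with |y| ≤ 4.
  x = -3: f_y(-3, y) = 6*y**2 - 22*y + 20; vanishes at y ∈ {2}. (-3, 2): f_x = 0, f = 0 — SINGULAR.
  x = -2: f_y(-2, y) = 6*y**2 - 18*y + 13; no integer root y with |y| ≤ 4.
  x = -1: f_y(-1, y) = 6*y**2 - 14*y + 8; vanishes at y ∈ {1}. (-1, 1): f_x = -38 ≠ 0.
  x = 0: f_y(0, y) = 6*y**2 - 10*y + 5; no integer root y with |y| ≤ 4.
  x = 1: f_y(1, y) = 6*y**2 - 6*y + 4; no integer root y with |y| ≤ 4.
  x = 2: f_y(2, y) = 6*y**2 - 2*y + 5; no integer root y with |y| ≤ 4.
  x = 3: f_y(3, y) = 6*y**2 + 2*y + 8; no integer root y with |y| ≤ 4.
  x = 4: f_y(4, y) = 6*y**2 + 6*y + 13; no integer root y with |y| ≤ 4.
Only singular point on the grid: (-3, 2).
Classify: substitute x = -3 + u, y = 2 + v and expand: f = -3*u**3 + u**2*v + 2*u*v**2 + 2*v**3 + v**2.
No constant or linear terms (consistent with a singular point). Quadratic part: v**2. Cubic part: -3*u**3 + u**2*v + 2*u*v**2 + 2*v**3.
The quadratic part v**2 is a perfect square, so there is a single (double) tangent line v = 0, i.e. y = 2. Restricting the cubic part to that line (v = 0) leaves -3*u**3 ≠ 0, so f is not divisible by v and the branch is v² ≈ 3*u**3 to lowest order — this is a cusp.
Classification: cusp.


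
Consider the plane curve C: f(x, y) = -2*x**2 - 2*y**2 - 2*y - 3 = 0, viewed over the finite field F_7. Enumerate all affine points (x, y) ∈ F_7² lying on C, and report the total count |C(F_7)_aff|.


Affine F_7-points: {(0, 1), (0, 5), (2, 3), (3, 0), (3, 6), (4, 0), (4, 6), (5, 3)}; count = 8.

For each of the 49 pairs (x, y) ∈ F_7², evaluate f(x, y) mod 7. Record the zeros.
  x = 0: [0↦4, 1↦0, 2↦6, 3↦1, 4↦6, 5↦0, 6↦4]  zeros at y ∈ {1, 5}
  x = 1: [0↦2, 1↦5, 2↦4, 3↦6, 4↦4, 5↦5, 6↦2]  zeros at y ∈ ∅
  x = 2: [0↦3, 1↦6, 2↦5, 3↦0, 4↦5, 5↦6, 6↦3]  zeros at y ∈ {3}
  x = 3: [0↦0, 1↦3, 2↦2, 3↦4, 4↦2, 5↦3, 6↦0]  zeros at y ∈ {0, 6}
  x = 4: [0↦0, 1↦3, 2↦2, 3↦4, 4↦2, 5↦3, 6↦0]  zeros at y ∈ {0, 6}
  x = 5: [0↦3, 1↦6, 2↦5, 3↦0, 4↦5, 5↦6, 6↦3]  zeros at y ∈ {3}
  x = 6: [0↦2, 1↦5, 2↦4, 3↦6, 4↦4, 5↦5, 6↦2]  zeros at y ∈ ∅
Collecting zeros: affine points = {(0, 1), (0, 5), (2, 3), (3, 0), (3, 6), (4, 0), (4, 6), (5, 3)}.
Total count |C(F_7)_aff| = 8.


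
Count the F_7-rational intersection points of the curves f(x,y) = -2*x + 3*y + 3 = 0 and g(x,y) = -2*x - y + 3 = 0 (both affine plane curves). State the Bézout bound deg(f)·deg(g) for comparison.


Common zeros: {(5, 0)}; count = 1; Bézout bound = 1.

deg(f) = 1, deg(g) = 1, so Bézout bound = 1.
Scan x ∈ F_7. For each x, list the y ∈ F_7 with f(x, y) ≡ 0 and those with g(x, y) ≡ 0 (mod 7); the common zeros in that column are the intersection.
  x = 0: f ≡ 0 at y ∈ {6}; g ≡ 0 at y ∈ {3}; common: ∅.
  x = 1: f ≡ 0 at y ∈ {2}; g ≡ 0 at y ∈ {1}; common: ∅.
  x = 2: f ≡ 0 at y ∈ {5}; g ≡ 0 at y ∈ {6}; common: ∅.
  x = 3: f ≡ 0 at y ∈ {1}; g ≡ 0 at y ∈ {4}; common: ∅.
  x = 4: f ≡ 0 at y ∈ {4}; g ≡ 0 at y ∈ {2}; common: ∅.
  x = 5: f ≡ 0 at y ∈ {0}; g ≡ 0 at y ∈ {0}; common: {0}.
  x = 6: f ≡ 0 at y ∈ {3}; g ≡ 0 at y ∈ {5}; common: ∅.
Collecting: common zeros = {(5, 0)}, so the count is 1.
Comparison with the Bézout bound: 1 ≤ 1 = deg(f)·deg(g), as expected for curves with no common component (the bound is attained).


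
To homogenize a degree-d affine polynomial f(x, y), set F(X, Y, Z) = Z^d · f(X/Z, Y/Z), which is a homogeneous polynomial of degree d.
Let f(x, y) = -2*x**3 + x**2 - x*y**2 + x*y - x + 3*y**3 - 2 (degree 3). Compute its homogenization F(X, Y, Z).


F(X, Y, Z) = -2*X**3 + X**2*Z - X*Y**2 + X*Y*Z - X*Z**2 + 3*Y**3 - 2*Z**3

deg(f) = 3.
Substitute x = X/Z, y = Y/Z into f, then multiply by Z^3.
  monomial -2·x^3·y^0 ↦ -2·X^3·Y^0·Z^0.
  monomial 1·x^2·y^0 ↦ 1·X^2·Y^0·Z^1.
  monomial -1·x^1·y^2 ↦ -1·X^1·Y^2·Z^0.
  monomial 1·x^1·y^1 ↦ 1·X^1·Y^1·Z^1.
  monomial -1·x^1·y^0 ↦ -1·X^1·Y^0·Z^2.
  monomial 3·x^0·y^3 ↦ 3·X^0·Y^3·Z^0.
  monomial -2·x^0·y^0 ↦ -2·X^0·Y^0·Z^3.
Collecting: F(X, Y, Z) = -2*X**3 + X**2*Z - X*Y**2 + X*Y*Z - X*Z**2 + 3*Y**3 - 2*Z**3.


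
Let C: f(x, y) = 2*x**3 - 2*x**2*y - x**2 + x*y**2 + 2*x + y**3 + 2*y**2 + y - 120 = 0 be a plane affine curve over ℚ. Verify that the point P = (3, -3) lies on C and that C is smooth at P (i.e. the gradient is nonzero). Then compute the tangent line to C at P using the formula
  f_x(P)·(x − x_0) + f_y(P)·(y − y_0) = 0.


Tangent line at P: 95*x - 20*y - 345 = 0.

Step 1: f(3, -3) = 0, so P lies on C.
Step 2: partial derivatives
  f_x(x, y) = 6*x**2 - 4*x*y - 2*x + y**2 + 2, f_y(x, y) = -2*x**2 + 2*x*y + 3*y**2 + 4*y + 1.
  f_x(P) = 95, f_y(P) = -20 (gradient nonzero, so P is smooth).
Step 3: tangent line at P: 95·(x − 3) + -20·(y − -3) = 0.
Expanding: 95*x - 20*y - 345 = 0.


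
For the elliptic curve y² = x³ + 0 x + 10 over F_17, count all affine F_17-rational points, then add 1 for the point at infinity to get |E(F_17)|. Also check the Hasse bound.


Affine points = {(2, 1), (2, 16), (5, 4), (5, 13), (7, 8), (7, 9), (9, 5), (9, 12), (11, 7), (11, 10), (12, 2), (12, 15), (14, 0), (15, 6), (15, 11), (16, 3), (16, 14)}; affine count = 17; |E(F_17)| = 18.

Discriminant check: Δ ∝ 4a³ + 27b² = 4·0³ + 27·10² = 4·0 + 27·100 ≡ 14 (mod 17). Nonzero ⇒ E is nonsingular.
For each x ∈ F_17, compute rhs = x³ + 0·x + 10 mod 17, then count y ∈ F_17 with y² ≡ rhs.
  x = 0: rhs = 10, matching y values: none (0 points).
  x = 1: rhs = 11, matching y values: none (0 points).
  x = 2: rhs = 1, matching y values: 1, 16 (2 points).
  x = 3: rhs = 3, matching y values: none (0 points).
  x = 4: rhs = 6, matching y values: none (0 points).
  x = 5: rhs = 16, matching y values: 4, 13 (2 points).
  x = 6: rhs = 5, matching y values: none (0 points).
  x = 7: rhs = 13, matching y values: 8, 9 (2 points).
  x = 8: rhs = 12, matching y values: none (0 points).
  x = 9: rhs = 8, matching y values: 5, 12 (2 points).
  x = 10: rhs = 7, matching y values: none (0 points).
  x = 11: rhs = 15, matching y values: 7, 10 (2 points).
  x = 12: rhs = 4, matching y values: 2, 15 (2 points).
  x = 13: rhs = 14, matching y values: none (0 points).
  x = 14: rhs = 0, matching y values: 0 (1 points).
  x = 15: rhs = 2, matching y values: 6, 11 (2 points).
  x = 16: rhs = 9, matching y values: 3, 14 (2 points).
Total affine count: 17.
Full point count |E(F_17)| = 17 + 1 = 18.
Hasse bound: |18 − (17+1)| = |0| = 0 ≤ 2√17 ≈ 8.2462 ✓.


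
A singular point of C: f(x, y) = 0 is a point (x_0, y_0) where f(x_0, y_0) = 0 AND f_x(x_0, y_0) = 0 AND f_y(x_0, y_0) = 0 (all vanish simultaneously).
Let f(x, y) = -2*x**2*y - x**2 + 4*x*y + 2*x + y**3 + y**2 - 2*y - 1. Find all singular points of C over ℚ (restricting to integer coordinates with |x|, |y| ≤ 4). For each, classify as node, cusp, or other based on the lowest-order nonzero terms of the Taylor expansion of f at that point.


Singular points: {(1, 0)}; classification: node.

Compute partial derivatives:
  f_x = -4*x*y - 2*x + 4*y + 2.
  f_y = -2*x**2 + 4*x + 3*y**2 + 2*y - 2.
Scan x_0 ∈ {−4, ..., 4}. For each x_0, f_y(x_0, y) is a polynomial in y; find its integer roots y ∈ {−4, ..., 4}, then test f_x and f at those candidates.
  x = -4: f_y(-4, y) = 3*y**2 + 2*y - 50; no integer root y with |y| ≤ 4.
  x = -3: f_y(-3, y) = 3*y**2 + 2*y - 32; no integer root y with |y| ≤ 4.
  x = -2: f_y(-2, y) = 3*y**2 + 2*y - 18; no integer root y with |y| ≤ 4.
  x = -1: f_y(-1, y) = 3*y**2 + 2*y - 8; vanishes at y ∈ {-2}. (-1, -2): f_x = -12 ≠ 0.
  x = 0: f_y(0, y) = 3*y**2 + 2*y - 2; no integer root y with |y| ≤ 4.
  x = 1: f_y(1, y) = 3*y**2 + 2*y; vanishes at y ∈ {0}. (1, 0): f_x = 0, f = 0 — SINGULAR.
  x = 2: f_y(2, y) = 3*y**2 + 2*y - 2; no integer root y with |y| ≤ 4.
  x = 3: f_y(3, y) = 3*y**2 + 2*y - 8; vanishes at y ∈ {-2}. (3, -2): f_x = 12 ≠ 0.
  x = 4: f_y(4, y) = 3*y**2 + 2*y - 18; no integer root y with |y| ≤ 4.
Only singular point on the grid: (1, 0).
Classify: substitute x = 1 + u, y = 0 + v and expand: f = -2*u**2*v - u**2 + v**3 + v**2.
No constant or linear terms (consistent with a singular point). Quadratic part: -u**2 + v**2. Cubic part: -2*u**2*v + v**3.
The quadratic part v**2 - u**2 = (v − u)(v + u) splits into two distinct linear factors, so there are two distinct tangent lines y − 0 = ±(x − 1) — this is a node (ordinary double point).
Classification: node.


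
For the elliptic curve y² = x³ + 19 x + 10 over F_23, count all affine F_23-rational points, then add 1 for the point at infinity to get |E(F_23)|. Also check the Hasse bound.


Affine points = {(3, 5), (3, 18), (4, 9), (4, 14), (5, 0), (6, 8), (6, 15), (7, 7), (7, 16), (9, 6), (9, 17), (10, 2), (10, 21), (11, 3), (11, 20), (13, 4), (13, 19), (15, 6), (15, 17), (17, 5), (17, 18), (19, 10), (19, 13), (20, 8), (20, 15), (22, 6), (22, 17)}; affine count = 27; |E(F_23)| = 28.

Discriminant check: Δ ∝ 4a³ + 27b² = 4·19³ + 27·10² = 4·6859 + 27·100 ≡ 6 (mod 23). Nonzero ⇒ E is nonsingular.
For each x ∈ F_23, compute rhs = x³ + 19·x + 10 mod 23, then count y ∈ F_23 with y² ≡ rhs.
  x = 0: rhs = 10, matching y values: none (0 points).
  x = 1: rhs = 7, matching y values: none (0 points).
  x = 2: rhs = 10, matching y values: none (0 points).
  x = 3: rhs = 2, matching y values: 5, 18 (2 points).
  x = 4: rhs = 12, matching y values: 9, 14 (2 points).
  x = 5: rhs = 0, matching y values: 0 (1 points).
  x = 6: rhs = 18, matching y values: 8, 15 (2 points).
  x = 7: rhs = 3, matching y values: 7, 16 (2 points).
  x = 8: rhs = 7, matching y values: none (0 points).
  x = 9: rhs = 13, matching y values: 6, 17 (2 points).
  x = 10: rhs = 4, matching y values: 2, 21 (2 points).
  x = 11: rhs = 9, matching y values: 3, 20 (2 points).
  x = 12: rhs = 11, matching y values: none (0 points).
  x = 13: rhs = 16, matching y values: 4, 19 (2 points).
  x = 14: rhs = 7, matching y values: none (0 points).
  x = 15: rhs = 13, matching y values: 6, 17 (2 points).
  x = 16: rhs = 17, matching y values: none (0 points).
  x = 17: rhs = 2, matching y values: 5, 18 (2 points).
  x = 18: rhs = 20, matching y values: none (0 points).
  x = 19: rhs = 8, matching y values: 10, 13 (2 points).
  x = 20: rhs = 18, matching y values: 8, 15 (2 points).
  x = 21: rhs = 10, matching y values: none (0 points).
  x = 22: rhs = 13, matching y values: 6, 17 (2 points).
Total affine count: 27.
Full point count |E(F_23)| = 27 + 1 = 28.
Hasse bound: |28 − (23+1)| = |4| = 4 ≤ 2√23 ≈ 9.5917 ✓.


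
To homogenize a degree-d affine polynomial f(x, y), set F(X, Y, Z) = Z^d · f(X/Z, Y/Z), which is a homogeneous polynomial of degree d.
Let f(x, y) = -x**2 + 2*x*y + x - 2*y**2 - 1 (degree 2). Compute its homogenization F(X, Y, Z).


F(X, Y, Z) = -X**2 + 2*X*Y + X*Z - 2*Y**2 - Z**2

deg(f) = 2.
Substitute x = X/Z, y = Y/Z into f, then multiply by Z^2.
  monomial -1·x^2·y^0 ↦ -1·X^2·Y^0·Z^0.
  monomial 2·x^1·y^1 ↦ 2·X^1·Y^1·Z^0.
  monomial 1·x^1·y^0 ↦ 1·X^1·Y^0·Z^1.
  monomial -2·x^0·y^2 ↦ -2·X^0·Y^2·Z^0.
  monomial -1·x^0·y^0 ↦ -1·X^0·Y^0·Z^2.
Collecting: F(X, Y, Z) = -X**2 + 2*X*Y + X*Z - 2*Y**2 - Z**2.


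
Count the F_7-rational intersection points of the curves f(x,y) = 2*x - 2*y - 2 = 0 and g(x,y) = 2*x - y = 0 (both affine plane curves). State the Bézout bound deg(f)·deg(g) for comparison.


Common zeros: {(6, 5)}; count = 1; Bézout bound = 1.

deg(f) = 1, deg(g) = 1, so Bézout bound = 1.
Scan x ∈ F_7. For each x, list the y ∈ F_7 with f(x, y) ≡ 0 and those with g(x, y) ≡ 0 (mod 7); the common zeros in that column are the intersection.
  x = 0: f ≡ 0 at y ∈ {6}; g ≡ 0 at y ∈ {0}; common: ∅.
  x = 1: f ≡ 0 at y ∈ {0}; g ≡ 0 at y ∈ {2}; common: ∅.
  x = 2: f ≡ 0 at y ∈ {1}; g ≡ 0 at y ∈ {4}; common: ∅.
  x = 3: f ≡ 0 at y ∈ {2}; g ≡ 0 at y ∈ {6}; common: ∅.
  x = 4: f ≡ 0 at y ∈ {3}; g ≡ 0 at y ∈ {1}; common: ∅.
  x = 5: f ≡ 0 at y ∈ {4}; g ≡ 0 at y ∈ {3}; common: ∅.
  x = 6: f ≡ 0 at y ∈ {5}; g ≡ 0 at y ∈ {5}; common: {5}.
Collecting: common zeros = {(6, 5)}, so the count is 1.
Comparison with the Bézout bound: 1 ≤ 1 = deg(f)·deg(g), as expected for curves with no common component (the bound is attained).


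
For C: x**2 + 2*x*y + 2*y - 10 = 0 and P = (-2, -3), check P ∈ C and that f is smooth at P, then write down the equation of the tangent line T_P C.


Tangent line at P: -10*x - 2*y - 26 = 0.

Step 1: f(-2, -3) = 0, so P lies on C.
Step 2: partial derivatives
  f_x(x, y) = 2*x + 2*y, f_y(x, y) = 2*x + 2.
  f_x(P) = -10, f_y(P) = -2 (gradient nonzero, so P is smooth).
Step 3: tangent line at P: -10·(x − -2) + -2·(y − -3) = 0.
Expanding: -10*x - 2*y - 26 = 0.


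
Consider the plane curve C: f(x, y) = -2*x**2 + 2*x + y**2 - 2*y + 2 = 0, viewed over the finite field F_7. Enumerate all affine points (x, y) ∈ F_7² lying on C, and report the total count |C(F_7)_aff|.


Affine F_7-points: {(3, 3), (3, 6), (4, 4), (4, 5), (5, 3), (5, 6)}; count = 6.

For each of the 49 pairs (x, y) ∈ F_7², evaluate f(x, y) mod 7. Record the zeros.
  x = 0: [0↦2, 1↦1, 2↦2, 3↦5, 4↦3, 5↦3, 6↦5]  zeros at y ∈ ∅
  x = 1: [0↦2, 1↦1, 2↦2, 3↦5, 4↦3, 5↦3, 6↦5]  zeros at y ∈ ∅
  x = 2: [0↦5, 1↦4, 2↦5, 3↦1, 4↦6, 5↦6, 6↦1]  zeros at y ∈ ∅
  x = 3: [0↦4, 1↦3, 2↦4, 3↦0, 4↦5, 5↦5, 6↦0]  zeros at y ∈ {3, 6}
  x = 4: [0↦6, 1↦5, 2↦6, 3↦2, 4↦0, 5↦0, 6↦2]  zeros at y ∈ {4, 5}
  x = 5: [0↦4, 1↦3, 2↦4, 3↦0, 4↦5, 5↦5, 6↦0]  zeros at y ∈ {3, 6}
  x = 6: [0↦5, 1↦4, 2↦5, 3↦1, 4↦6, 5↦6, 6↦1]  zeros at y ∈ ∅
Collecting zeros: affine points = {(3, 3), (3, 6), (4, 4), (4, 5), (5, 3), (5, 6)}.
Total count |C(F_7)_aff| = 6.


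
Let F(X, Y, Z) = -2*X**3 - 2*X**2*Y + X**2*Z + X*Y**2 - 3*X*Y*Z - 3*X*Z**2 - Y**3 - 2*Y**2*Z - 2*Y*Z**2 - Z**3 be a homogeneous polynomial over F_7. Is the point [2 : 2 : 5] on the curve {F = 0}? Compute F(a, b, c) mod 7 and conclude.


F(2,2,5) ≡ 3 (mod 7); P is NOT on the curve.

Evaluate F(2, 2, 5) term-by-term (mod 7).
  -2*X**3 ↦ -2·8·1·1 = -16
  -2*X**2*Y ↦ -2·4·2·1 = -16
  X**2*Z ↦ 1·4·1·5 = 20
  X*Y**2 ↦ 1·2·4·1 = 8
  -3*X*Y*Z ↦ -3·2·2·5 = -60
  -3*X*Z**2 ↦ -3·2·1·25 = -150
  -Y**3 ↦ -1·1·8·1 = -8
  -2*Y**2*Z ↦ -2·1·4·5 = -40
  -2*Y*Z**2 ↦ -2·1·2·25 = -100
  -Z**3 ↦ -1·1·1·125 = -125
Sum: F(2, 2, 5) = (-16) + (-16) + (20) + (8) + (-60) + (-150) + (-8) + (-40) + (-100) + (-125) = -487.
Reducing mod 7: -487 ≡ 3 (mod 7).
Since F(a, b, c) ≡ 3 ≠ 0 (mod 7), P does NOT lie on the curve.


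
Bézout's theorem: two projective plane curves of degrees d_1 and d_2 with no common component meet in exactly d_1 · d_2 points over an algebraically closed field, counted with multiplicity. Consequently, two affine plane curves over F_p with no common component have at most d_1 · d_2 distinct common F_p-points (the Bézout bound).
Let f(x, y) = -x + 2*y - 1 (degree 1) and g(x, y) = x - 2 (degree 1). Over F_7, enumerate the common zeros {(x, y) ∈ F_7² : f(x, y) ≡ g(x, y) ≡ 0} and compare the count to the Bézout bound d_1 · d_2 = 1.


Common zeros: {(2, 5)}; count = 1; Bézout bound = 1.

deg(f) = 1, deg(g) = 1, so Bézout bound = 1.
Scan x ∈ F_7. For each x, list the y ∈ F_7 with f(x, y) ≡ 0 and those with g(x, y) ≡ 0 (mod 7); the common zeros in that column are the intersection.
  x = 0: f ≡ 0 at y ∈ {4}; g ≡ 0 at y ∈ ∅; common: ∅.
  x = 1: f ≡ 0 at y ∈ {1}; g ≡ 0 at y ∈ ∅; common: ∅.
  x = 2: f ≡ 0 at y ∈ {5}; g ≡ 0 at y ∈ {0, 1, 2, 3, 4, 5, 6}; common: {5}.
  x = 3: f ≡ 0 at y ∈ {2}; g ≡ 0 at y ∈ ∅; common: ∅.
  x = 4: f ≡ 0 at y ∈ {6}; g ≡ 0 at y ∈ ∅; common: ∅.
  x = 5: f ≡ 0 at y ∈ {3}; g ≡ 0 at y ∈ ∅; common: ∅.
  x = 6: f ≡ 0 at y ∈ {0}; g ≡ 0 at y ∈ ∅; common: ∅.
Collecting: common zeros = {(2, 5)}, so the count is 1.
Comparison with the Bézout bound: 1 ≤ 1 = deg(f)·deg(g), as expected for curves with no common component (the bound is attained).


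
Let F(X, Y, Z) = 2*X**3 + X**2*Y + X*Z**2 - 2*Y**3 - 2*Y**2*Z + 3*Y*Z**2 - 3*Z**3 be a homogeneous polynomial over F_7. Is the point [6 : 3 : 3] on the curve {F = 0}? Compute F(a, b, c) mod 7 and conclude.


F(6,3,3) ≡ 3 (mod 7); P is NOT on the curve.

Evaluate F(6, 3, 3) term-by-term (mod 7).
  2*X**3 ↦ 2·216·1·1 = 432
  X**2*Y ↦ 1·36·3·1 = 108
  X*Z**2 ↦ 1·6·1·9 = 54
  -2*Y**3 ↦ -2·1·27·1 = -54
  -2*Y**2*Z ↦ -2·1·9·3 = -54
  3*Y*Z**2 ↦ 3·1·3·9 = 81
  -3*Z**3 ↦ -3·1·1·27 = -81
Sum: F(6, 3, 3) = (432) + (108) + (54) + (-54) + (-54) + (81) + (-81) = 486.
Reducing mod 7: 486 ≡ 3 (mod 7).
Since F(a, b, c) ≡ 3 ≠ 0 (mod 7), P does NOT lie on the curve.


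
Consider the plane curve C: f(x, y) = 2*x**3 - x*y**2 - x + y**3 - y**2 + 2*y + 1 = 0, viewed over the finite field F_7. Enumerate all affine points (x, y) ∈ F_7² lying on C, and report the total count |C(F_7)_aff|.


Affine F_7-points: {(1, 4), (2, 3), (3, 3), (5, 5), (6, 0)}; count = 5.

For each of the 49 pairs (x, y) ∈ F_7², evaluate f(x, y) mod 7. Record the zeros.
  x = 0: [0↦1, 1↦3, 2↦2, 3↦4, 4↦1, 5↦6, 6↦4]  zeros at y ∈ ∅
  x = 1: [0↦2, 1↦3, 2↦6, 3↦3, 4↦0, 5↦3, 6↦4]  zeros at y ∈ {4}
  x = 2: [0↦1, 1↦1, 2↦1, 3↦0, 4↦4, 5↦5, 6↦2]  zeros at y ∈ {3}
  x = 3: [0↦3, 1↦2, 2↦6, 3↦0, 4↦4, 5↦3, 6↦3]  zeros at y ∈ {3}
  x = 4: [0↦6, 1↦4, 2↦5, 3↦1, 4↦5, 5↦2, 6↦5]  zeros at y ∈ ∅
  x = 5: [0↦1, 1↦5, 2↦3, 3↦1, 4↦5, 5↦0, 6↦6]  zeros at y ∈ {5}
  x = 6: [0↦0, 1↦3, 2↦5, 3↦5, 4↦2, 5↦2, 6↦4]  zeros at y ∈ {0}
Collecting zeros: affine points = {(1, 4), (2, 3), (3, 3), (5, 5), (6, 0)}.
Total count |C(F_7)_aff| = 5.


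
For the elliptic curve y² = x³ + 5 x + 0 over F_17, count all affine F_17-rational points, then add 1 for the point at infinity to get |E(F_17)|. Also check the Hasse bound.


Affine points = {(0, 0), (2, 1), (2, 16), (3, 5), (3, 12), (4, 4), (4, 13), (6, 5), (6, 12), (7, 2), (7, 15), (8, 5), (8, 12), (9, 3), (9, 14), (10, 8), (10, 9), (11, 3), (11, 14), (13, 1), (13, 16), (14, 3), (14, 14), (15, 4), (15, 13)}; affine count = 25; |E(F_17)| = 26.

Discriminant check: Δ ∝ 4a³ + 27b² = 4·5³ + 27·0² = 4·125 + 27·0 ≡ 7 (mod 17). Nonzero ⇒ E is nonsingular.
For each x ∈ F_17, compute rhs = x³ + 5·x + 0 mod 17, then count y ∈ F_17 with y² ≡ rhs.
  x = 0: rhs = 0, matching y values: 0 (1 points).
  x = 1: rhs = 6, matching y values: none (0 points).
  x = 2: rhs = 1, matching y values: 1, 16 (2 points).
  x = 3: rhs = 8, matching y values: 5, 12 (2 points).
  x = 4: rhs = 16, matching y values: 4, 13 (2 points).
  x = 5: rhs = 14, matching y values: none (0 points).
  x = 6: rhs = 8, matching y values: 5, 12 (2 points).
  x = 7: rhs = 4, matching y values: 2, 15 (2 points).
  x = 8: rhs = 8, matching y values: 5, 12 (2 points).
  x = 9: rhs = 9, matching y values: 3, 14 (2 points).
  x = 10: rhs = 13, matching y values: 8, 9 (2 points).
  x = 11: rhs = 9, matching y values: 3, 14 (2 points).
  x = 12: rhs = 3, matching y values: none (0 points).
  x = 13: rhs = 1, matching y values: 1, 16 (2 points).
  x = 14: rhs = 9, matching y values: 3, 14 (2 points).
  x = 15: rhs = 16, matching y values: 4, 13 (2 points).
  x = 16: rhs = 11, matching y values: none (0 points).
Total affine count: 25.
Full point count |E(F_17)| = 25 + 1 = 26.
Hasse bound: |26 − (17+1)| = |8| = 8 ≤ 2√17 ≈ 8.2462 ✓.


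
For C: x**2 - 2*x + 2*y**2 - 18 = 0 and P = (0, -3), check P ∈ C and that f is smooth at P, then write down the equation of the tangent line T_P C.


Tangent line at P: -2*x - 12*y - 36 = 0.

Step 1: f(0, -3) = 0, so P lies on C.
Step 2: partial derivatives
  f_x(x, y) = 2*x - 2, f_y(x, y) = 4*y.
  f_x(P) = -2, f_y(P) = -12 (gradient nonzero, so P is smooth).
Step 3: tangent line at P: -2·(x − 0) + -12·(y − -3) = 0.
Expanding: -2*x - 12*y - 36 = 0.


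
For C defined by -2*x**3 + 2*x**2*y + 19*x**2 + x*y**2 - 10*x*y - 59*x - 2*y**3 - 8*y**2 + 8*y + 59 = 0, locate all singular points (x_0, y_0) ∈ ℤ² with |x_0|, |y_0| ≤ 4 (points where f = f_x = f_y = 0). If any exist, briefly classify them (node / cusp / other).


Singular points: {(3, -1)}; classification: node.

Compute partial derivatives:
  f_x = -6*x**2 + 4*x*y + 38*x + y**2 - 10*y - 59.
  f_y = 2*x**2 + 2*x*y - 10*x - 6*y**2 - 16*y + 8.
Scan x_0 ∈ {−4, ..., 4}. For each x_0, f_y(x_0, y) is a polynomial in y; find its integer roots y ∈ {−4, ..., 4}, then test f_x and f at those candidates.
  x = -4: f_y(-4, y) = -6*y**2 - 24*y + 80; no integer root y with |y| ≤ 4.
  x = -3: f_y(-3, y) = -6*y**2 - 22*y + 56; no integer root y with |y| ≤ 4.
  x = -2: f_y(-2, y) = -6*y**2 - 20*y + 36; no integer root y with |y| ≤ 4.
  x = -1: f_y(-1, y) = -6*y**2 - 18*y + 20; no integer root y with |y| ≤ 4.
  x = 0: f_y(0, y) = -6*y**2 - 16*y + 8; no integer root y with |y| ≤ 4.
  x = 1: f_y(1, y) = -6*y**2 - 14*y; vanishes at y ∈ {0}. (1, 0): f_x = -27 ≠ 0.
  x = 2: f_y(2, y) = -6*y**2 - 12*y - 4; no integer root y with |y| ≤ 4.
  x = 3: f_y(3, y) = -6*y**2 - 10*y - 4; vanishes at y ∈ {-1}. (3, -1): f_x = 0, f = 0 — SINGULAR.
  x = 4: f_y(4, y) = -6*y**2 - 8*y; vanishes at y ∈ {0}. (4, 0): f_x = -3 ≠ 0.
Only singular point on the grid: (3, -1).
Classify: substitute x = 3 + u, y = -1 + v and expand: f = -2*u**3 + 2*u**2*v - u**2 + u*v**2 - 2*v**3 + v**2.
No constant or linear terms (consistent with a singular point). Quadratic part: -u**2 + v**2. Cubic part: -2*u**3 + 2*u**2*v + u*v**2 - 2*v**3.
The quadratic part v**2 - u**2 = (v − u)(v + u) splits into two distinct linear factors, so there are two distinct tangent lines y − -1 = ±(x − 3) — this is a node (ordinary double point).
Classification: node.


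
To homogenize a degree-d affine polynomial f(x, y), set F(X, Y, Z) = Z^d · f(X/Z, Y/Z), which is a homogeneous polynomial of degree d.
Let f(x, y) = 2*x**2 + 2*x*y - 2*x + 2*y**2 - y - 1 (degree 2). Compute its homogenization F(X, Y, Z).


F(X, Y, Z) = 2*X**2 + 2*X*Y - 2*X*Z + 2*Y**2 - Y*Z - Z**2

deg(f) = 2.
Substitute x = X/Z, y = Y/Z into f, then multiply by Z^2.
  monomial 2·x^2·y^0 ↦ 2·X^2·Y^0·Z^0.
  monomial 2·x^1·y^1 ↦ 2·X^1·Y^1·Z^0.
  monomial -2·x^1·y^0 ↦ -2·X^1·Y^0·Z^1.
  monomial 2·x^0·y^2 ↦ 2·X^0·Y^2·Z^0.
  monomial -1·x^0·y^1 ↦ -1·X^0·Y^1·Z^1.
  monomial -1·x^0·y^0 ↦ -1·X^0·Y^0·Z^2.
Collecting: F(X, Y, Z) = 2*X**2 + 2*X*Y - 2*X*Z + 2*Y**2 - Y*Z - Z**2.


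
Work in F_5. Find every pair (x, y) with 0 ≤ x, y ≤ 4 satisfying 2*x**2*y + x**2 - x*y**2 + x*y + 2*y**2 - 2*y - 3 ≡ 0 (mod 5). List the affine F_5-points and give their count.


Affine F_5-points: {(1, 1), (1, 3), (2, 3), (3, 2), (4, 1)}; count = 5.

For each of the 25 pairs (x, y) ∈ F_5², evaluate f(x, y) mod 5. Record the zeros.
  x = 0: [0↦2, 1↦2, 2↦1, 3↦4, 4↦1]  zeros at y ∈ ∅
  x = 1: [0↦3, 1↦0, 2↦4, 3↦0, 4↦3]  zeros at y ∈ {1, 3}
  x = 2: [0↦1, 1↦4, 2↦2, 3↦0, 4↦3]  zeros at y ∈ {3}
  x = 3: [0↦1, 1↦4, 2↦0, 3↦4, 4↦1]  zeros at y ∈ {2}
  x = 4: [0↦3, 1↦0, 2↦3, 3↦2, 4↦2]  zeros at y ∈ {1}
Collecting zeros: affine points = {(1, 1), (1, 3), (2, 3), (3, 2), (4, 1)}.
Total count |C(F_5)_aff| = 5.


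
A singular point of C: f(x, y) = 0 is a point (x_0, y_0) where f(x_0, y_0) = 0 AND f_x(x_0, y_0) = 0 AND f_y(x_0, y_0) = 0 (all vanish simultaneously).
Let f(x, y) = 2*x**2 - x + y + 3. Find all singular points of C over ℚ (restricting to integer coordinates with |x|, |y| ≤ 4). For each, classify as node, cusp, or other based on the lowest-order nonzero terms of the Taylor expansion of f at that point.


No singular points in the scanned grid; C is smooth there.

Compute partial derivatives:
  f_x = 4*x - 1.
  f_y = 1.
f_y = 1 is a nonzero constant, so f_y never vanishes: no point (x, y) can satisfy f = f_x = f_y = 0. In particular no (x, y) ∈ {−4, ..., 4}² is singular; the curve is smooth.


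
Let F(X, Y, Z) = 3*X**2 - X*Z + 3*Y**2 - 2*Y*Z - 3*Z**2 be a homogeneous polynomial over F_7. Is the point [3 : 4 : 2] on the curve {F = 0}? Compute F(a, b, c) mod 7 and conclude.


F(3,4,2) ≡ 6 (mod 7); P is NOT on the curve.

Evaluate F(3, 4, 2) term-by-term (mod 7).
  3*X**2 ↦ 3·9·1·1 = 27
  -X*Z ↦ -1·3·1·2 = -6
  3*Y**2 ↦ 3·1·16·1 = 48
  -2*Y*Z ↦ -2·1·4·2 = -16
  -3*Z**2 ↦ -3·1·1·4 = -12
Sum: F(3, 4, 2) = (27) + (-6) + (48) + (-16) + (-12) = 41.
Reducing mod 7: 41 ≡ 6 (mod 7).
Since F(a, b, c) ≡ 6 ≠ 0 (mod 7), P does NOT lie on the curve.


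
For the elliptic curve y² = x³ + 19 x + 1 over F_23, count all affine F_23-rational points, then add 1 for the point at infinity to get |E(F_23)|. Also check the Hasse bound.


Affine points = {(0, 1), (0, 22), (2, 1), (2, 22), (3, 4), (3, 19), (4, 7), (4, 16), (6, 3), (6, 20), (9, 2), (9, 21), (10, 8), (10, 15), (11, 0), (12, 5), (12, 18), (15, 2), (15, 21), (16, 10), (16, 13), (17, 4), (17, 19), (20, 3), (20, 20), (21, 1), (21, 22), (22, 2), (22, 21)}; affine count = 29; |E(F_23)| = 30.

Discriminant check: Δ ∝ 4a³ + 27b² = 4·19³ + 27·1² = 4·6859 + 27·1 ≡ 1 (mod 23). Nonzero ⇒ E is nonsingular.
For each x ∈ F_23, compute rhs = x³ + 19·x + 1 mod 23, then count y ∈ F_23 with y² ≡ rhs.
  x = 0: rhs = 1, matching y values: 1, 22 (2 points).
  x = 1: rhs = 21, matching y values: none (0 points).
  x = 2: rhs = 1, matching y values: 1, 22 (2 points).
  x = 3: rhs = 16, matching y values: 4, 19 (2 points).
  x = 4: rhs = 3, matching y values: 7, 16 (2 points).
  x = 5: rhs = 14, matching y values: none (0 points).
  x = 6: rhs = 9, matching y values: 3, 20 (2 points).
  x = 7: rhs = 17, matching y values: none (0 points).
  x = 8: rhs = 21, matching y values: none (0 points).
  x = 9: rhs = 4, matching y values: 2, 21 (2 points).
  x = 10: rhs = 18, matching y values: 8, 15 (2 points).
  x = 11: rhs = 0, matching y values: 0 (1 points).
  x = 12: rhs = 2, matching y values: 5, 18 (2 points).
  x = 13: rhs = 7, matching y values: none (0 points).
  x = 14: rhs = 21, matching y values: none (0 points).
  x = 15: rhs = 4, matching y values: 2, 21 (2 points).
  x = 16: rhs = 8, matching y values: 10, 13 (2 points).
  x = 17: rhs = 16, matching y values: 4, 19 (2 points).
  x = 18: rhs = 11, matching y values: none (0 points).
  x = 19: rhs = 22, matching y values: none (0 points).
  x = 20: rhs = 9, matching y values: 3, 20 (2 points).
  x = 21: rhs = 1, matching y values: 1, 22 (2 points).
  x = 22: rhs = 4, matching y values: 2, 21 (2 points).
Total affine count: 29.
Full point count |E(F_23)| = 29 + 1 = 30.
Hasse bound: |30 − (23+1)| = |6| = 6 ≤ 2√23 ≈ 9.5917 ✓.


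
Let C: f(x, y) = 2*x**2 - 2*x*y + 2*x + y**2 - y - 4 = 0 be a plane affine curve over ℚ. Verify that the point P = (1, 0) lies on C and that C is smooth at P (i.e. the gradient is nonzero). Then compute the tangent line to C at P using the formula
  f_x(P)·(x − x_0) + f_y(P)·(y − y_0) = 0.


Tangent line at P: 6*x - 3*y - 6 = 0.

Step 1: f(1, 0) = 0, so P lies on C.
Step 2: partial derivatives
  f_x(x, y) = 4*x - 2*y + 2, f_y(x, y) = -2*x + 2*y - 1.
  f_x(P) = 6, f_y(P) = -3 (gradient nonzero, so P is smooth).
Step 3: tangent line at P: 6·(x − 1) + -3·(y − 0) = 0.
Expanding: 6*x - 3*y - 6 = 0.


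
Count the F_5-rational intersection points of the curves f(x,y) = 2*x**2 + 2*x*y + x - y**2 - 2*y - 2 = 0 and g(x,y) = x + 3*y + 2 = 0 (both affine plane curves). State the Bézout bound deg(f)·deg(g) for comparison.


Common zeros: {(0, 1), (1, 4)}; count = 2; Bézout bound = 2.

deg(f) = 2, deg(g) = 1, so Bézout bound = 2.
Scan x ∈ F_5. For each x, list the y ∈ F_5 with f(x, y) ≡ 0 and those with g(x, y) ≡ 0 (mod 5); the common zeros in that column are the intersection.
  x = 0: f ≡ 0 at y ∈ {1, 2}; g ≡ 0 at y ∈ {1}; common: {1}.
  x = 1: f ≡ 0 at y ∈ {1, 4}; g ≡ 0 at y ∈ {4}; common: {4}.
  x = 2: f ≡ 0 at y ∈ {3, 4}; g ≡ 0 at y ∈ {2}; common: ∅.
  x = 3: f ≡ 0 at y ∈ ∅; g ≡ 0 at y ∈ {0}; common: ∅.
  x = 4: f ≡ 0 at y ∈ ∅; g ≡ 0 at y ∈ {3}; common: ∅.
Collecting: common zeros = {(0, 1), (1, 4)}, so the count is 2.
Comparison with the Bézout bound: 2 ≤ 2 = deg(f)·deg(g), as expected for curves with no common component (the bound is attained).


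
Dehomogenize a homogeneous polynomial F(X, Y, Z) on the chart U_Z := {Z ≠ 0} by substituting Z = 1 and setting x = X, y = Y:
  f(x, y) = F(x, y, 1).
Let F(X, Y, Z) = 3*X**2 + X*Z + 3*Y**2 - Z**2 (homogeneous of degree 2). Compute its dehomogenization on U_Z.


f(x, y) = 3*x**2 + x + 3*y**2 - 1

On U_Z we set Z = 1. Each monomial c·X^i·Y^j·Z^k in F becomes c·x^i·y^j·1^k = c·x^i·y^j.
Substituting Z = 1: F(X, Y, 1) = 3*x**2 + x + 3*y**2 - 1.
Note: deg(f) ≤ deg(F) = 2; strict inequality happens when F is divisible by Z (lost terms).


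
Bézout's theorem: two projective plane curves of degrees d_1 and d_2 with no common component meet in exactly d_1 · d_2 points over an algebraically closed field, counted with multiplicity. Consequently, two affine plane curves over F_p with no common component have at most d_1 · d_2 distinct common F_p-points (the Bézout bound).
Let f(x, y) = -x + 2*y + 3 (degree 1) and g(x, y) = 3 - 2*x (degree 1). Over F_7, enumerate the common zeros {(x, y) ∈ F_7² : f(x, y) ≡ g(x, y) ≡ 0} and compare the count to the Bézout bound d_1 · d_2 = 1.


Common zeros: {(5, 1)}; count = 1; Bézout bound = 1.

deg(f) = 1, deg(g) = 1, so Bézout bound = 1.
Scan x ∈ F_7. For each x, list the y ∈ F_7 with f(x, y) ≡ 0 and those with g(x, y) ≡ 0 (mod 7); the common zeros in that column are the intersection.
  x = 0: f ≡ 0 at y ∈ {2}; g ≡ 0 at y ∈ ∅; common: ∅.
  x = 1: f ≡ 0 at y ∈ {6}; g ≡ 0 at y ∈ ∅; common: ∅.
  x = 2: f ≡ 0 at y ∈ {3}; g ≡ 0 at y ∈ ∅; common: ∅.
  x = 3: f ≡ 0 at y ∈ {0}; g ≡ 0 at y ∈ ∅; common: ∅.
  x = 4: f ≡ 0 at y ∈ {4}; g ≡ 0 at y ∈ ∅; common: ∅.
  x = 5: f ≡ 0 at y ∈ {1}; g ≡ 0 at y ∈ {0, 1, 2, 3, 4, 5, 6}; common: {1}.
  x = 6: f ≡ 0 at y ∈ {5}; g ≡ 0 at y ∈ ∅; common: ∅.
Collecting: common zeros = {(5, 1)}, so the count is 1.
Comparison with the Bézout bound: 1 ≤ 1 = deg(f)·deg(g), as expected for curves with no common component (the bound is attained).


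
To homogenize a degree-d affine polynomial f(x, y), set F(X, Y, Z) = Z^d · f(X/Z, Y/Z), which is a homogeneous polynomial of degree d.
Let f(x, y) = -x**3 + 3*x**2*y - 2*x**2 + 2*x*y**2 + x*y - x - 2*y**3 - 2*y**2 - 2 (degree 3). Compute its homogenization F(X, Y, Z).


F(X, Y, Z) = -X**3 + 3*X**2*Y - 2*X**2*Z + 2*X*Y**2 + X*Y*Z - X*Z**2 - 2*Y**3 - 2*Y**2*Z - 2*Z**3

deg(f) = 3.
Substitute x = X/Z, y = Y/Z into f, then multiply by Z^3.
  monomial -1·x^3·y^0 ↦ -1·X^3·Y^0·Z^0.
  monomial 3·x^2·y^1 ↦ 3·X^2·Y^1·Z^0.
  monomial -2·x^2·y^0 ↦ -2·X^2·Y^0·Z^1.
  monomial 2·x^1·y^2 ↦ 2·X^1·Y^2·Z^0.
  monomial 1·x^1·y^1 ↦ 1·X^1·Y^1·Z^1.
  monomial -1·x^1·y^0 ↦ -1·X^1·Y^0·Z^2.
  monomial -2·x^0·y^3 ↦ -2·X^0·Y^3·Z^0.
  monomial -2·x^0·y^2 ↦ -2·X^0·Y^2·Z^1.
  monomial -2·x^0·y^0 ↦ -2·X^0·Y^0·Z^3.
Collecting: F(X, Y, Z) = -X**3 + 3*X**2*Y - 2*X**2*Z + 2*X*Y**2 + X*Y*Z - X*Z**2 - 2*Y**3 - 2*Y**2*Z - 2*Z**3.


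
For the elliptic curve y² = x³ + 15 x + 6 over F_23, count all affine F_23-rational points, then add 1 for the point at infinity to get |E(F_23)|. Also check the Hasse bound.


Affine points = {(0, 11), (0, 12), (3, 3), (3, 20), (6, 6), (6, 17), (10, 11), (10, 12), (13, 11), (13, 12), (14, 4), (14, 19), (15, 8), (15, 15), (16, 8), (16, 15), (18, 6), (18, 17), (20, 7), (20, 16), (22, 6), (22, 17)}; affine count = 22; |E(F_23)| = 23.

Discriminant check: Δ ∝ 4a³ + 27b² = 4·15³ + 27·6² = 4·3375 + 27·36 ≡ 5 (mod 23). Nonzero ⇒ E is nonsingular.
For each x ∈ F_23, compute rhs = x³ + 15·x + 6 mod 23, then count y ∈ F_23 with y² ≡ rhs.
  x = 0: rhs = 6, matching y values: 11, 12 (2 points).
  x = 1: rhs = 22, matching y values: none (0 points).
  x = 2: rhs = 21, matching y values: none (0 points).
  x = 3: rhs = 9, matching y values: 3, 20 (2 points).
  x = 4: rhs = 15, matching y values: none (0 points).
  x = 5: rhs = 22, matching y values: none (0 points).
  x = 6: rhs = 13, matching y values: 6, 17 (2 points).
  x = 7: rhs = 17, matching y values: none (0 points).
  x = 8: rhs = 17, matching y values: none (0 points).
  x = 9: rhs = 19, matching y values: none (0 points).
  x = 10: rhs = 6, matching y values: 11, 12 (2 points).
  x = 11: rhs = 7, matching y values: none (0 points).
  x = 12: rhs = 5, matching y values: none (0 points).
  x = 13: rhs = 6, matching y values: 11, 12 (2 points).
  x = 14: rhs = 16, matching y values: 4, 19 (2 points).
  x = 15: rhs = 18, matching y values: 8, 15 (2 points).
  x = 16: rhs = 18, matching y values: 8, 15 (2 points).
  x = 17: rhs = 22, matching y values: none (0 points).
  x = 18: rhs = 13, matching y values: 6, 17 (2 points).
  x = 19: rhs = 20, matching y values: none (0 points).
  x = 20: rhs = 3, matching y values: 7, 16 (2 points).
  x = 21: rhs = 14, matching y values: none (0 points).
  x = 22: rhs = 13, matching y values: 6, 17 (2 points).
Total affine count: 22.
Full point count |E(F_23)| = 22 + 1 = 23.
Hasse bound: |23 − (23+1)| = |-1| = 1 ≤ 2√23 ≈ 9.5917 ✓.
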